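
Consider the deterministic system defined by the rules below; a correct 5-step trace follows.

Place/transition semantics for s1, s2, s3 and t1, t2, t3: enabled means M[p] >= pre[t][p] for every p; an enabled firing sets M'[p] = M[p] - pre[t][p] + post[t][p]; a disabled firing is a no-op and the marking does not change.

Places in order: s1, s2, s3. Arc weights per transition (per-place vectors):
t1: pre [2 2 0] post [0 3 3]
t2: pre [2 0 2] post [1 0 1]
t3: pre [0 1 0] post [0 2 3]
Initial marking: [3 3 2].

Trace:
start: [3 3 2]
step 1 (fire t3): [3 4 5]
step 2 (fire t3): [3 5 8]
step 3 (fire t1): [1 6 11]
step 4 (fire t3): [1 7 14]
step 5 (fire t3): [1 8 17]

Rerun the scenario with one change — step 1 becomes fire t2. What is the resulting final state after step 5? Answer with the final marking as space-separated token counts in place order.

0 7 13

(re-executing from step 1 with the substitution; state before step 1: [3 3 2])
step 1 (fire t2): [2 3 1]
step 2 (fire t3): [2 4 4]
step 3 (fire t1): [0 5 7]
step 4 (fire t3): [0 6 10]
step 5 (fire t3): [0 7 13]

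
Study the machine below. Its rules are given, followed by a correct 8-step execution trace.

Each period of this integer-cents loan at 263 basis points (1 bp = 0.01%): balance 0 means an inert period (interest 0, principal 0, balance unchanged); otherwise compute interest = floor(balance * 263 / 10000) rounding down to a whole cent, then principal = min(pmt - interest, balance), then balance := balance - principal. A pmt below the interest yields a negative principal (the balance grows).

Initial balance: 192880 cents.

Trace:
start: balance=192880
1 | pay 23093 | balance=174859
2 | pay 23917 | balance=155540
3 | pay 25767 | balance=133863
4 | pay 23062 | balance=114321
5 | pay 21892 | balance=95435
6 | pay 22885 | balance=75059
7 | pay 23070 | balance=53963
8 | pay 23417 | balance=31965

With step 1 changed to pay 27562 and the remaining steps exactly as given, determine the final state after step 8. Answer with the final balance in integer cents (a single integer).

26606

(re-executing from step 1 with the substitution; state before step 1: balance=192880)
1 | pay 27562 | balance=170390
2 | pay 23917 | balance=150954
3 | pay 25767 | balance=129157
4 | pay 23062 | balance=109491
5 | pay 21892 | balance=90478
6 | pay 22885 | balance=69972
7 | pay 23070 | balance=48742
8 | pay 23417 | balance=26606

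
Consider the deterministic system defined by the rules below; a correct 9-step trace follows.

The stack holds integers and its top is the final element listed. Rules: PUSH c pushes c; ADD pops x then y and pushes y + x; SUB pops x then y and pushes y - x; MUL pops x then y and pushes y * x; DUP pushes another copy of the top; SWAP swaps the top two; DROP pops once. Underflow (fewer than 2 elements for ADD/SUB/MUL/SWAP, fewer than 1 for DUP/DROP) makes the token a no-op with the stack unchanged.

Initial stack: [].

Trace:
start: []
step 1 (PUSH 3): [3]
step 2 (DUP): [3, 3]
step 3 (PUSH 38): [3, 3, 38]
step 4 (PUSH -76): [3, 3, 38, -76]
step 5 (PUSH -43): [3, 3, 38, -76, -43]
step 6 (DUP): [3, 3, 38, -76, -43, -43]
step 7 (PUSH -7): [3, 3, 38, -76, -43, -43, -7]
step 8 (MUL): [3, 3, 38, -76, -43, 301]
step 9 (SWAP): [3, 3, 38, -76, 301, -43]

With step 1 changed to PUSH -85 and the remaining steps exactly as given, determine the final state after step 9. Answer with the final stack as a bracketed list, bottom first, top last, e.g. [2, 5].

[-85, -85, 38, -76, 301, -43]

(re-executing from step 1 with the substitution; state before step 1: [])
step 1 (PUSH -85): [-85]
step 2 (DUP): [-85, -85]
step 3 (PUSH 38): [-85, -85, 38]
step 4 (PUSH -76): [-85, -85, 38, -76]
step 5 (PUSH -43): [-85, -85, 38, -76, -43]
step 6 (DUP): [-85, -85, 38, -76, -43, -43]
step 7 (PUSH -7): [-85, -85, 38, -76, -43, -43, -7]
step 8 (MUL): [-85, -85, 38, -76, -43, 301]
step 9 (SWAP): [-85, -85, 38, -76, 301, -43]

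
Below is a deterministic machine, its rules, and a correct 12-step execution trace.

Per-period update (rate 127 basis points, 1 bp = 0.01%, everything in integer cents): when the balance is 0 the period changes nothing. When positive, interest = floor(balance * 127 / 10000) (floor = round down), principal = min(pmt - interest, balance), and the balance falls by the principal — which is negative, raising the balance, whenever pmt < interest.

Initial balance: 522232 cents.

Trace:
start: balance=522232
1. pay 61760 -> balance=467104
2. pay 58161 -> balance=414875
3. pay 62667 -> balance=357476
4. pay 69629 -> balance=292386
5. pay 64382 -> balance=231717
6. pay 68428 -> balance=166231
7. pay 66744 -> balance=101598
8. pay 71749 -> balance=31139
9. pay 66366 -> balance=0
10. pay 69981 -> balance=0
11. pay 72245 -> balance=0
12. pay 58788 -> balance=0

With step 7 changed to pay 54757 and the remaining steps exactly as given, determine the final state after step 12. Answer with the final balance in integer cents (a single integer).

(re-executing from step 7 with the substitution; state before step 7: balance=166231)
7. pay 54757 -> balance=113585
8. pay 71749 -> balance=43278
9. pay 66366 -> balance=0
10. pay 69981 -> balance=0
11. pay 72245 -> balance=0
12. pay 58788 -> balance=0

0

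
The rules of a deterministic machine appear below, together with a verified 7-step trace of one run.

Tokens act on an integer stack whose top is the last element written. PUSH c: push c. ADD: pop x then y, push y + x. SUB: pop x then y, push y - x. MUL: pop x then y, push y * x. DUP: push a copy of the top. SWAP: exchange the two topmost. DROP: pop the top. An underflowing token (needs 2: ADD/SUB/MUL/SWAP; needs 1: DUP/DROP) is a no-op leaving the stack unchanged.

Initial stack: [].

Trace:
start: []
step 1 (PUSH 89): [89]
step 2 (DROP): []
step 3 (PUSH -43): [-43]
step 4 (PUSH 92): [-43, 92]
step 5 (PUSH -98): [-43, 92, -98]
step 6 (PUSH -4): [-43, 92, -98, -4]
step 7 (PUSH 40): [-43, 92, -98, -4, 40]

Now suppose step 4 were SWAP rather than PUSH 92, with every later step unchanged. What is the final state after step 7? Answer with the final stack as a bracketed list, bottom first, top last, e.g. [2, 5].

(re-executing from step 4 with the substitution; state before step 4: [-43])
step 4 (SWAP): [-43]
step 5 (PUSH -98): [-43, -98]
step 6 (PUSH -4): [-43, -98, -4]
step 7 (PUSH 40): [-43, -98, -4, 40]

[-43, -98, -4, 40]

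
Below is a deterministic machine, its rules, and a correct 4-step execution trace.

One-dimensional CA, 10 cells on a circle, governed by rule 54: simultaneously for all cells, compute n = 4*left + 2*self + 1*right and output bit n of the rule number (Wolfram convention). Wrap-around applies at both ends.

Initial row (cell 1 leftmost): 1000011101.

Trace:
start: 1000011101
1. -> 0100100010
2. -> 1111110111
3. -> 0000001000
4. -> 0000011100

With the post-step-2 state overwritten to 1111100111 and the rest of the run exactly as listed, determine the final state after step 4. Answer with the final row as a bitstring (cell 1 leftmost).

0000100100

state after step 2 := 1111100111
3. -> 0000011000
4. -> 0000100100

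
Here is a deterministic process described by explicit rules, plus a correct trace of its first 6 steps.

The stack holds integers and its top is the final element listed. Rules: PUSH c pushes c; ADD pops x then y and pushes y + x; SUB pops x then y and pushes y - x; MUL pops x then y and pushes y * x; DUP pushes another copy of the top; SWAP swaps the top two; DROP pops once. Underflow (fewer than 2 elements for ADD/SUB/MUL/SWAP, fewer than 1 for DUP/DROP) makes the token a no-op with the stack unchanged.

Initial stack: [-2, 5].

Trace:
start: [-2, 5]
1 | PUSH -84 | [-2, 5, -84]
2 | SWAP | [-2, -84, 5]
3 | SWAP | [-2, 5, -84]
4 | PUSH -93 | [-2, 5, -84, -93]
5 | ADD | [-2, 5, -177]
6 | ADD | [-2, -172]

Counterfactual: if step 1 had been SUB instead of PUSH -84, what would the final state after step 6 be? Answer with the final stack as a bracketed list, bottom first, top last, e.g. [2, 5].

[-100]

(re-executing from step 1 with the substitution; state before step 1: [-2, 5])
1 | SUB | [-7]
2 | SWAP | [-7]
3 | SWAP | [-7]
4 | PUSH -93 | [-7, -93]
5 | ADD | [-100]
6 | ADD | [-100]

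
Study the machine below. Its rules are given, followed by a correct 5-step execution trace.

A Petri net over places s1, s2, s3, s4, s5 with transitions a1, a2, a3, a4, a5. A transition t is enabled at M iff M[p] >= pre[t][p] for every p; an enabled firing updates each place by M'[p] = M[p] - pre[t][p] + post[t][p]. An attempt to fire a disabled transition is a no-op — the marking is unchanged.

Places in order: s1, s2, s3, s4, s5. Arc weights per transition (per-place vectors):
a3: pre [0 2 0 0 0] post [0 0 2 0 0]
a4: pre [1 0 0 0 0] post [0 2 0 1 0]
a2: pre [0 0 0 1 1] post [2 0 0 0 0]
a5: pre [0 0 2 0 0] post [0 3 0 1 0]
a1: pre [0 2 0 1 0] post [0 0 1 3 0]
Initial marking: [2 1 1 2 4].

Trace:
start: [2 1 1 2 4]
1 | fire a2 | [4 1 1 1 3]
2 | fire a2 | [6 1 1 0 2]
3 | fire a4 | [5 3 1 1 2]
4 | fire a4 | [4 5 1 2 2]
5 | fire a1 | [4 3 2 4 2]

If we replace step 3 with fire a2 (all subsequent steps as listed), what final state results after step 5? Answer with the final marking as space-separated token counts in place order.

5 1 2 3 2

(re-executing from step 3 with the substitution; state before step 3: [6 1 1 0 2])
3 | fire a2 | [6 1 1 0 2]
4 | fire a4 | [5 3 1 1 2]
5 | fire a1 | [5 1 2 3 2]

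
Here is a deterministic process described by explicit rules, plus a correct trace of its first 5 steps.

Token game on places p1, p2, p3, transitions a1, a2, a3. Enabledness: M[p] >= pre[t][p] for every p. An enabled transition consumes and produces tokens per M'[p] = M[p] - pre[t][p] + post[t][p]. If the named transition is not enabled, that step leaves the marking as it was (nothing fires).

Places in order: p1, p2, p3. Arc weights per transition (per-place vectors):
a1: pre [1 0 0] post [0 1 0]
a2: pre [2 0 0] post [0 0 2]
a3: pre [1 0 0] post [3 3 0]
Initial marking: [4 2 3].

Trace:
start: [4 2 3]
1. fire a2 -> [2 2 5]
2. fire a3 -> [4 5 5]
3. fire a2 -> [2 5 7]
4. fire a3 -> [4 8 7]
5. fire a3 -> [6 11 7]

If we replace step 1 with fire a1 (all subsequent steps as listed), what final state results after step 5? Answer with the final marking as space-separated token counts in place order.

7 12 5

(re-executing from step 1 with the substitution; state before step 1: [4 2 3])
1. fire a1 -> [3 3 3]
2. fire a3 -> [5 6 3]
3. fire a2 -> [3 6 5]
4. fire a3 -> [5 9 5]
5. fire a3 -> [7 12 5]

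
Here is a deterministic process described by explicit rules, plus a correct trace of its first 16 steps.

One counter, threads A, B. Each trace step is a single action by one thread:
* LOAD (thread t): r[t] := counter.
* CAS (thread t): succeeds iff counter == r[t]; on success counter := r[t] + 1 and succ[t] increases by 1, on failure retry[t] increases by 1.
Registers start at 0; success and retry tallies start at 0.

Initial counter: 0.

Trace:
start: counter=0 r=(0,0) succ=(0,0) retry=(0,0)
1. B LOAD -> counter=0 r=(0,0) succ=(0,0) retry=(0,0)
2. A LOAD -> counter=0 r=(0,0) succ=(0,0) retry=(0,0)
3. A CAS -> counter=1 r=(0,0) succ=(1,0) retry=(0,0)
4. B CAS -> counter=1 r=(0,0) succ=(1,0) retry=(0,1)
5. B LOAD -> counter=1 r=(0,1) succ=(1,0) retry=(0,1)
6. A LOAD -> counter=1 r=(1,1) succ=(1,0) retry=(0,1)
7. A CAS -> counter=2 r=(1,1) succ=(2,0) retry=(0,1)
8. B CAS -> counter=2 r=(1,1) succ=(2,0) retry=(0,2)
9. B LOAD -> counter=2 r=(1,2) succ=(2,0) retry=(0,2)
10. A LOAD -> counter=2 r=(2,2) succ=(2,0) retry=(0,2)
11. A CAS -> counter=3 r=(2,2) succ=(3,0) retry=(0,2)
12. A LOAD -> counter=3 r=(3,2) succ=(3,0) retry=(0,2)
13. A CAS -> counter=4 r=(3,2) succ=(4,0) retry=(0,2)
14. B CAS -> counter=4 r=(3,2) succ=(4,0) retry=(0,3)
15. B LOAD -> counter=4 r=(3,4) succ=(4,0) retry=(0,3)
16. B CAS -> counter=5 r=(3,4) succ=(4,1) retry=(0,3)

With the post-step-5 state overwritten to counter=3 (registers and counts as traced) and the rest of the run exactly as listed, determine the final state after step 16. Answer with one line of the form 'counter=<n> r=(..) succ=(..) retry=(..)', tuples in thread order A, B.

counter=7 r=(5,6) succ=(4,1) retry=(0,3)

state after step 5 := counter=3 r=(0,1) succ=(1,0) retry=(0,1)
6. A LOAD -> counter=3 r=(3,1) succ=(1,0) retry=(0,1)
7. A CAS -> counter=4 r=(3,1) succ=(2,0) retry=(0,1)
8. B CAS -> counter=4 r=(3,1) succ=(2,0) retry=(0,2)
9. B LOAD -> counter=4 r=(3,4) succ=(2,0) retry=(0,2)
10. A LOAD -> counter=4 r=(4,4) succ=(2,0) retry=(0,2)
11. A CAS -> counter=5 r=(4,4) succ=(3,0) retry=(0,2)
12. A LOAD -> counter=5 r=(5,4) succ=(3,0) retry=(0,2)
13. A CAS -> counter=6 r=(5,4) succ=(4,0) retry=(0,2)
14. B CAS -> counter=6 r=(5,4) succ=(4,0) retry=(0,3)
15. B LOAD -> counter=6 r=(5,6) succ=(4,0) retry=(0,3)
16. B CAS -> counter=7 r=(5,6) succ=(4,1) retry=(0,3)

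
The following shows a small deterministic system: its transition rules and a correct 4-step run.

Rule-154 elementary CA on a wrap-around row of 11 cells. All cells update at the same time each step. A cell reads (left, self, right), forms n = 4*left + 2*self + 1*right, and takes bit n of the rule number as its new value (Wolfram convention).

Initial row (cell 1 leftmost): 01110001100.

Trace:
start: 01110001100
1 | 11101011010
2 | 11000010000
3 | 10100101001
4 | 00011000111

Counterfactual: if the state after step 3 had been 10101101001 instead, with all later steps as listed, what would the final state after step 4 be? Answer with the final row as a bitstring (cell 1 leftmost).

00001000111

state after step 3 := 10101101001
4 | 00001000111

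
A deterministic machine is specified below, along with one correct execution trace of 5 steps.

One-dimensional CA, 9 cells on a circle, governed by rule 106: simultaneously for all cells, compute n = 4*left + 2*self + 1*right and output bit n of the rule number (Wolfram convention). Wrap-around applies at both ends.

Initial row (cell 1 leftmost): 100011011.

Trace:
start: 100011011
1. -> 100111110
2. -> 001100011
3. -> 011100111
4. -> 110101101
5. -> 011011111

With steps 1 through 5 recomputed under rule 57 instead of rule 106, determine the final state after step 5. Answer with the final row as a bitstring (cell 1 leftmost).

(re-executing steps 1..5 under rule 57; state before step 1: 100011011)
1. -> 011010110
2. -> 010101101
3. -> 101011010
4. -> 010110101
5. -> 101101010

101101010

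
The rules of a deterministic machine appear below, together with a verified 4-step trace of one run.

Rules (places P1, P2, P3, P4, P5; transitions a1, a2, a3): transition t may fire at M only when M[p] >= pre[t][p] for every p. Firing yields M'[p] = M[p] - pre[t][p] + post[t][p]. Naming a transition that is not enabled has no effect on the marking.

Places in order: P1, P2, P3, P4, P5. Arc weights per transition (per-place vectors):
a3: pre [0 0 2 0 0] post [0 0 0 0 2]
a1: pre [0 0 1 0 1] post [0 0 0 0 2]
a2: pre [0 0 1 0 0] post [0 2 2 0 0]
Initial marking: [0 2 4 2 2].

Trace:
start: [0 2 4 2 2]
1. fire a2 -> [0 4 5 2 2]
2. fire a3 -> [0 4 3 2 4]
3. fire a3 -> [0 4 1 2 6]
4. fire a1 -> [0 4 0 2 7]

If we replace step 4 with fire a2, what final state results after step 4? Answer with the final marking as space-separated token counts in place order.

(re-executing from step 4 with the substitution; state before step 4: [0 4 1 2 6])
4. fire a2 -> [0 6 2 2 6]

0 6 2 2 6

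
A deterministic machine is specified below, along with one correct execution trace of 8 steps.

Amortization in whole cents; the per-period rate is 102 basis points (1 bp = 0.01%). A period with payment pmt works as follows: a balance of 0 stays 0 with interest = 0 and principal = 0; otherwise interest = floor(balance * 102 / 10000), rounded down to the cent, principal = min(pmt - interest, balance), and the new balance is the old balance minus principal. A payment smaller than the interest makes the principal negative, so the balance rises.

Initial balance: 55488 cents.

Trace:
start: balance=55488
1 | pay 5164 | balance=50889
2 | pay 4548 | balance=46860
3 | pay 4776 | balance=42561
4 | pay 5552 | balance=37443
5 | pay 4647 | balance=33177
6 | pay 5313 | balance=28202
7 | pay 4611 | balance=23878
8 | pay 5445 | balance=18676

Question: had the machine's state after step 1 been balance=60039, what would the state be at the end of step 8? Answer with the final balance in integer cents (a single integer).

state after step 1 := balance=60039
2 | pay 4548 | balance=56103
3 | pay 4776 | balance=51899
4 | pay 5552 | balance=46876
5 | pay 4647 | balance=42707
6 | pay 5313 | balance=37829
7 | pay 4611 | balance=33603
8 | pay 5445 | balance=28500

28500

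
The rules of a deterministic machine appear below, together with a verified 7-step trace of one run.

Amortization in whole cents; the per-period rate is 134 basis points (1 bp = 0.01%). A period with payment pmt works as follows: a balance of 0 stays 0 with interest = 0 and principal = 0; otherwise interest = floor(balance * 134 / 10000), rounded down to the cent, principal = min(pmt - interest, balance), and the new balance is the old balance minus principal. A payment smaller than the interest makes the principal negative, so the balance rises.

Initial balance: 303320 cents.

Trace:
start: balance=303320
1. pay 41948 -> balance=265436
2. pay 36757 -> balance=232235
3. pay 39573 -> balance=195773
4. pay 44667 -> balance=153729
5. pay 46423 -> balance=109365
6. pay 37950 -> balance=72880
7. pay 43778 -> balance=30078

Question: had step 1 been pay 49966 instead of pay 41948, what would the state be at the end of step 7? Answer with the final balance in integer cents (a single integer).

21396

(re-executing from step 1 with the substitution; state before step 1: balance=303320)
1. pay 49966 -> balance=257418
2. pay 36757 -> balance=224110
3. pay 39573 -> balance=187540
4. pay 44667 -> balance=145386
5. pay 46423 -> balance=100911
6. pay 37950 -> balance=64313
7. pay 43778 -> balance=21396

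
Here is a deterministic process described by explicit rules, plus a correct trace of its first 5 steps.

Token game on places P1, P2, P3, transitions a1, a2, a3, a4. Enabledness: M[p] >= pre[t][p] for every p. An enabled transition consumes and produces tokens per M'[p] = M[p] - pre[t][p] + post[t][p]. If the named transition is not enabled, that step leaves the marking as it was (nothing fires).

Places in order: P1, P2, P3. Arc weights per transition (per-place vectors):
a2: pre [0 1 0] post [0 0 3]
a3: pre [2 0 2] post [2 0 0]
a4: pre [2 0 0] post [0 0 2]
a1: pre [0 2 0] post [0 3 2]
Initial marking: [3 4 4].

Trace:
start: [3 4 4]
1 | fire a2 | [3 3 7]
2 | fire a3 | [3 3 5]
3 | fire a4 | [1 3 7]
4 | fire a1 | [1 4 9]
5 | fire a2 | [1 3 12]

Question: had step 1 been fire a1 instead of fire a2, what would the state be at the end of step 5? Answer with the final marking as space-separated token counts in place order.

1 5 11

(re-executing from step 1 with the substitution; state before step 1: [3 4 4])
1 | fire a1 | [3 5 6]
2 | fire a3 | [3 5 4]
3 | fire a4 | [1 5 6]
4 | fire a1 | [1 6 8]
5 | fire a2 | [1 5 11]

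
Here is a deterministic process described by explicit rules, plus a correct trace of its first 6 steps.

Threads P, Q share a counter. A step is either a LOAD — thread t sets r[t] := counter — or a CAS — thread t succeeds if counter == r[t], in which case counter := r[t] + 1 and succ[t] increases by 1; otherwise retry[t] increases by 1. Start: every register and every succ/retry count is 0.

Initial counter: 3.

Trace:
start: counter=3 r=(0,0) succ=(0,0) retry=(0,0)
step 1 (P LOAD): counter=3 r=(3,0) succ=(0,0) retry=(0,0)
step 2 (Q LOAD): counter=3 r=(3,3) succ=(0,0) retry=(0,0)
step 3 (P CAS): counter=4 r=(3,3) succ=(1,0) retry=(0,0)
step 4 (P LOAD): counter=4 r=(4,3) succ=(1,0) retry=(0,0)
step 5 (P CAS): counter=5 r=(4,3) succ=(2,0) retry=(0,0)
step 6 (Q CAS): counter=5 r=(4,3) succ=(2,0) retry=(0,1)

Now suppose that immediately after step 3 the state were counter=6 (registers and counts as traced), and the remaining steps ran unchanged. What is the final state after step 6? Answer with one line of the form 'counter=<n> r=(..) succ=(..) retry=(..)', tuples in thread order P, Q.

state after step 3 := counter=6 r=(3,3) succ=(1,0) retry=(0,0)
step 4 (P LOAD): counter=6 r=(6,3) succ=(1,0) retry=(0,0)
step 5 (P CAS): counter=7 r=(6,3) succ=(2,0) retry=(0,0)
step 6 (Q CAS): counter=7 r=(6,3) succ=(2,0) retry=(0,1)

counter=7 r=(6,3) succ=(2,0) retry=(0,1)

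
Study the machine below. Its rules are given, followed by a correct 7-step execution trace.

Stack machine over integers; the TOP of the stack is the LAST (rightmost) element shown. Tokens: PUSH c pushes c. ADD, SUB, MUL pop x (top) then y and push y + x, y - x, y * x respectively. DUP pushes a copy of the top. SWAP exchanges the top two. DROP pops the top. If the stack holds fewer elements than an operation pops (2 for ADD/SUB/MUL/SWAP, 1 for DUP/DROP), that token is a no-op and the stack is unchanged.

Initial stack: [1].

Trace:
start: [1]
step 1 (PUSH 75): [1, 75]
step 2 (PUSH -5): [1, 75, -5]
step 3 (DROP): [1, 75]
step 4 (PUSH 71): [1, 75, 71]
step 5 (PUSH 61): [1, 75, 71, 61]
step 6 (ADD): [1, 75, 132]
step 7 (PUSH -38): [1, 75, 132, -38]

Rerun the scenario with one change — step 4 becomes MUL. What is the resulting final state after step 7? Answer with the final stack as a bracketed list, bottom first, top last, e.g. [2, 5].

(re-executing from step 4 with the substitution; state before step 4: [1, 75])
step 4 (MUL): [75]
step 5 (PUSH 61): [75, 61]
step 6 (ADD): [136]
step 7 (PUSH -38): [136, -38]

[136, -38]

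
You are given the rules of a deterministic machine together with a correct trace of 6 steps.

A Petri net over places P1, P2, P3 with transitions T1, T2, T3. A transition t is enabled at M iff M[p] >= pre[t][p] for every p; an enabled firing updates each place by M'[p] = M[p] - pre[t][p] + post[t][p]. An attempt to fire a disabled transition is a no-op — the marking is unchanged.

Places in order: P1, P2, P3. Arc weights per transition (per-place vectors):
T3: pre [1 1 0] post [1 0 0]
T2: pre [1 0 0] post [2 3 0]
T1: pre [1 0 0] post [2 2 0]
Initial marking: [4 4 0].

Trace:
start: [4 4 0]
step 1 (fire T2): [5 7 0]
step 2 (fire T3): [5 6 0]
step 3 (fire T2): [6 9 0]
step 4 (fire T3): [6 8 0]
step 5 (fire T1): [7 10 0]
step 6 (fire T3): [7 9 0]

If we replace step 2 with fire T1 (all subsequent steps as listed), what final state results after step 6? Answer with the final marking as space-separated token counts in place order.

8 12 0

(re-executing from step 2 with the substitution; state before step 2: [5 7 0])
step 2 (fire T1): [6 9 0]
step 3 (fire T2): [7 12 0]
step 4 (fire T3): [7 11 0]
step 5 (fire T1): [8 13 0]
step 6 (fire T3): [8 12 0]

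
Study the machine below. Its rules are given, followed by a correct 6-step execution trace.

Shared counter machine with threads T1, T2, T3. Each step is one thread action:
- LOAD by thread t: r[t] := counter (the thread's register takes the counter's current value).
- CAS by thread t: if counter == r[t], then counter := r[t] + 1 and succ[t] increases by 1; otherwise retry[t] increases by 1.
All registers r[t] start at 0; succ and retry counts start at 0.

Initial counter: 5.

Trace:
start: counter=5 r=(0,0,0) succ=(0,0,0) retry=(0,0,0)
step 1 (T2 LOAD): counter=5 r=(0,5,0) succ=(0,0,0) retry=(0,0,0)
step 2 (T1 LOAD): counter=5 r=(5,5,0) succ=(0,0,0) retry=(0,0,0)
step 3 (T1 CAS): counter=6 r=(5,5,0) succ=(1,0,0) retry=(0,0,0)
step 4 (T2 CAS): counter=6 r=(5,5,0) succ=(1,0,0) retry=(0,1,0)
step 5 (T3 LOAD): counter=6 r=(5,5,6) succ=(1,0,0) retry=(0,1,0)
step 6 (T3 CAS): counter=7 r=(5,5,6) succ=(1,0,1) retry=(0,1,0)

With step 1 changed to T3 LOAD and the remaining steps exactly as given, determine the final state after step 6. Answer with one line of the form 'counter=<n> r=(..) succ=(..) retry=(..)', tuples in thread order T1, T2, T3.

counter=7 r=(5,0,6) succ=(1,0,1) retry=(0,1,0)

(re-executing from step 1 with the substitution; state before step 1: counter=5 r=(0,0,0) succ=(0,0,0) retry=(0,0,0))
step 1 (T3 LOAD): counter=5 r=(0,0,5) succ=(0,0,0) retry=(0,0,0)
step 2 (T1 LOAD): counter=5 r=(5,0,5) succ=(0,0,0) retry=(0,0,0)
step 3 (T1 CAS): counter=6 r=(5,0,5) succ=(1,0,0) retry=(0,0,0)
step 4 (T2 CAS): counter=6 r=(5,0,5) succ=(1,0,0) retry=(0,1,0)
step 5 (T3 LOAD): counter=6 r=(5,0,6) succ=(1,0,0) retry=(0,1,0)
step 6 (T3 CAS): counter=7 r=(5,0,6) succ=(1,0,1) retry=(0,1,0)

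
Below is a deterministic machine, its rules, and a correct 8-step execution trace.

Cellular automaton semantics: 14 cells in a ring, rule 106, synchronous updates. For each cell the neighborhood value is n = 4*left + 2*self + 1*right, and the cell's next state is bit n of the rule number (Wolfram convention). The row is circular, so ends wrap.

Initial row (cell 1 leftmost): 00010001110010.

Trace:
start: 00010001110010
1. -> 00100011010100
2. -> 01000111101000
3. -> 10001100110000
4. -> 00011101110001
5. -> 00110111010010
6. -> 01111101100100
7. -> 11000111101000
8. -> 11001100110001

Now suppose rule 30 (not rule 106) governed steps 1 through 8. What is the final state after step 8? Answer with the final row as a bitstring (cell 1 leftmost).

(re-executing steps 1..8 under rule 30; state before step 1: 00010001110010)
1. -> 00111011001111
2. -> 11100010111000
3. -> 10010110100101
4. -> 01110100111101
5. -> 01000111100001
6. -> 01101100010011
7. -> 01001010111110
8. -> 11111010100001

11111010100001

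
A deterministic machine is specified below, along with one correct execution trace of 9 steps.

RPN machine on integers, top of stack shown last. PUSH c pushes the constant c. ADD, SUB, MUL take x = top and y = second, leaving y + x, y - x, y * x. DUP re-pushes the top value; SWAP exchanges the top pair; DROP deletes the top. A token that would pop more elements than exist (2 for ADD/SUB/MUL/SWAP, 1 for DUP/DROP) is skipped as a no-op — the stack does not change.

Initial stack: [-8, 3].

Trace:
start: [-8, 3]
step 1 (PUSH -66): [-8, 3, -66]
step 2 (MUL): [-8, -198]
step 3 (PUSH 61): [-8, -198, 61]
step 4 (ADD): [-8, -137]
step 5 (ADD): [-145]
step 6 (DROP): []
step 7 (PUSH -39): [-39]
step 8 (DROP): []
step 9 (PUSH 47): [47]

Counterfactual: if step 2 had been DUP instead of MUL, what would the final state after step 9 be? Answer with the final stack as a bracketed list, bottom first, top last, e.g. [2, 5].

(re-executing from step 2 with the substitution; state before step 2: [-8, 3, -66])
step 2 (DUP): [-8, 3, -66, -66]
step 3 (PUSH 61): [-8, 3, -66, -66, 61]
step 4 (ADD): [-8, 3, -66, -5]
step 5 (ADD): [-8, 3, -71]
step 6 (DROP): [-8, 3]
step 7 (PUSH -39): [-8, 3, -39]
step 8 (DROP): [-8, 3]
step 9 (PUSH 47): [-8, 3, 47]

[-8, 3, 47]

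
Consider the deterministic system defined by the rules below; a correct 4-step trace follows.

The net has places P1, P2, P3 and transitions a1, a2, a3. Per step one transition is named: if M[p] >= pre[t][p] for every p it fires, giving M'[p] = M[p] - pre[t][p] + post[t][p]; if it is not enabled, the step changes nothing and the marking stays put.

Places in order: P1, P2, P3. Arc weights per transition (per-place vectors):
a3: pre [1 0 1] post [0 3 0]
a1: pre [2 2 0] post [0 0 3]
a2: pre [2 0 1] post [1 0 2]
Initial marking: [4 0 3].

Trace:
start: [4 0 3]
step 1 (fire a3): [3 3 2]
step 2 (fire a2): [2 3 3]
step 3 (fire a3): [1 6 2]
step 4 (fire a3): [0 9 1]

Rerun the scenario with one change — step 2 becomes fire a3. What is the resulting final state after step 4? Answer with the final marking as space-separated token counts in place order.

(re-executing from step 2 with the substitution; state before step 2: [3 3 2])
step 2 (fire a3): [2 6 1]
step 3 (fire a3): [1 9 0]
step 4 (fire a3): [1 9 0]

1 9 0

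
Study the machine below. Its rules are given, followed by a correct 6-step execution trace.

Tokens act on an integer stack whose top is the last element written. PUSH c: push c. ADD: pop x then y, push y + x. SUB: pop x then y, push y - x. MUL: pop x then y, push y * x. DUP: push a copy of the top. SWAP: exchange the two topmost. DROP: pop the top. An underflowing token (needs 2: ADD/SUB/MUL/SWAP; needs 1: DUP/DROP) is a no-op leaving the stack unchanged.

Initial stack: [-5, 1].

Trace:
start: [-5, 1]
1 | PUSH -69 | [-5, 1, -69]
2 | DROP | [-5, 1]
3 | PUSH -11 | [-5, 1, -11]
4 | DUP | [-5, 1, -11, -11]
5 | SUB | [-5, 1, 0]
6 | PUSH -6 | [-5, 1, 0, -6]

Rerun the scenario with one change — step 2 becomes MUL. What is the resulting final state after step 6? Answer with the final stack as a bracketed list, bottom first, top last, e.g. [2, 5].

[-5, -69, 0, -6]

(re-executing from step 2 with the substitution; state before step 2: [-5, 1, -69])
2 | MUL | [-5, -69]
3 | PUSH -11 | [-5, -69, -11]
4 | DUP | [-5, -69, -11, -11]
5 | SUB | [-5, -69, 0]
6 | PUSH -6 | [-5, -69, 0, -6]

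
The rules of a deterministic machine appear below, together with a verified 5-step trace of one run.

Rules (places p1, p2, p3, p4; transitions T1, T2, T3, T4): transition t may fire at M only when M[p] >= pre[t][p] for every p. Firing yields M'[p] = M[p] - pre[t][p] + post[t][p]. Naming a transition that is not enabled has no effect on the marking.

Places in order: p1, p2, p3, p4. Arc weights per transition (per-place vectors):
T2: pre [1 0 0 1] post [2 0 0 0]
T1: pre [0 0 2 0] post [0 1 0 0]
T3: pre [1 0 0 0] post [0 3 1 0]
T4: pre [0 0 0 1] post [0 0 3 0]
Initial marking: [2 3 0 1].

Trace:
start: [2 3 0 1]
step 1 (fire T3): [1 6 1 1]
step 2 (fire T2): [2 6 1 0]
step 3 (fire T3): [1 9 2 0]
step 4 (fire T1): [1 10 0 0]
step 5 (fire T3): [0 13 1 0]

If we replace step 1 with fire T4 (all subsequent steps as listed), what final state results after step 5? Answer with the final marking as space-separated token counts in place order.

0 10 3 0

(re-executing from step 1 with the substitution; state before step 1: [2 3 0 1])
step 1 (fire T4): [2 3 3 0]
step 2 (fire T2): [2 3 3 0]
step 3 (fire T3): [1 6 4 0]
step 4 (fire T1): [1 7 2 0]
step 5 (fire T3): [0 10 3 0]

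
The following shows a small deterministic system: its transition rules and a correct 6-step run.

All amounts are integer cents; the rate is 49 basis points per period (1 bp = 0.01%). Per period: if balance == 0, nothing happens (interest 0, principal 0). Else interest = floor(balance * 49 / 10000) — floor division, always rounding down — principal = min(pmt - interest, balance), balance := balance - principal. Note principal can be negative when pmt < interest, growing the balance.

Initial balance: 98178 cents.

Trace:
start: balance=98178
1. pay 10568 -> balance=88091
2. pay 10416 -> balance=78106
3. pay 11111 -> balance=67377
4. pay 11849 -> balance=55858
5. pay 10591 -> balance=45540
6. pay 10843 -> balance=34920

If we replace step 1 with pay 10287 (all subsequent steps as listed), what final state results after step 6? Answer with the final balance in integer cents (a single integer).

(re-executing from step 1 with the substitution; state before step 1: balance=98178)
1. pay 10287 -> balance=88372
2. pay 10416 -> balance=78389
3. pay 11111 -> balance=67662
4. pay 11849 -> balance=56144
5. pay 10591 -> balance=45828
6. pay 10843 -> balance=35209

35209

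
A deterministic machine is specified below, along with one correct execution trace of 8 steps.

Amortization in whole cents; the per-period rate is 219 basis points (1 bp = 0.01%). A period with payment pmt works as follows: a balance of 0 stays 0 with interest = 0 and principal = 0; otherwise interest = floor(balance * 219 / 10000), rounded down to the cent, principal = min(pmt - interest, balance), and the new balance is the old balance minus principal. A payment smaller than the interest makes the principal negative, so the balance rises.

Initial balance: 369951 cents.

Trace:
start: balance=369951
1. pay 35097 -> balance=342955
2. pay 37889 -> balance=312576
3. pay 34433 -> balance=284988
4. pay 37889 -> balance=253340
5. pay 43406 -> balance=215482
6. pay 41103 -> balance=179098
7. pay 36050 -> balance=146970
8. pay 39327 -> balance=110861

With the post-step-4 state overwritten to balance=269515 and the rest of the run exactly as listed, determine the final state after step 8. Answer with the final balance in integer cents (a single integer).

state after step 4 := balance=269515
5. pay 43406 -> balance=232011
6. pay 41103 -> balance=195989
7. pay 36050 -> balance=164231
8. pay 39327 -> balance=128500

128500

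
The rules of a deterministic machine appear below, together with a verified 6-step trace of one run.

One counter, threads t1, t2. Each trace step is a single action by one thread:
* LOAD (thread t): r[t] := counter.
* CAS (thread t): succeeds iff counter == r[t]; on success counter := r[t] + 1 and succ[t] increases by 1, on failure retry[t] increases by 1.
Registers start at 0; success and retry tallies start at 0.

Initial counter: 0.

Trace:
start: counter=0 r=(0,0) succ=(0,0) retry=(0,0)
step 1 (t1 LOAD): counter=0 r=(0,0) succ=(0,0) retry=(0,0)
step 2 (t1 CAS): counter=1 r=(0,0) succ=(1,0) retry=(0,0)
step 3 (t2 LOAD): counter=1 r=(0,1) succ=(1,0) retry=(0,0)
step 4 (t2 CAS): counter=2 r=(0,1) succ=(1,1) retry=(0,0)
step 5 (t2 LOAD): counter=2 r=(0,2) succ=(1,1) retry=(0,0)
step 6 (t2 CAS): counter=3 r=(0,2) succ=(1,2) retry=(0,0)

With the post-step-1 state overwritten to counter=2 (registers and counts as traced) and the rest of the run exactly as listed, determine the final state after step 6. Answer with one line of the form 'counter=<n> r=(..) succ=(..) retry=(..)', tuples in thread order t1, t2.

counter=4 r=(0,3) succ=(0,2) retry=(1,0)

state after step 1 := counter=2 r=(0,0) succ=(0,0) retry=(0,0)
step 2 (t1 CAS): counter=2 r=(0,0) succ=(0,0) retry=(1,0)
step 3 (t2 LOAD): counter=2 r=(0,2) succ=(0,0) retry=(1,0)
step 4 (t2 CAS): counter=3 r=(0,2) succ=(0,1) retry=(1,0)
step 5 (t2 LOAD): counter=3 r=(0,3) succ=(0,1) retry=(1,0)
step 6 (t2 CAS): counter=4 r=(0,3) succ=(0,2) retry=(1,0)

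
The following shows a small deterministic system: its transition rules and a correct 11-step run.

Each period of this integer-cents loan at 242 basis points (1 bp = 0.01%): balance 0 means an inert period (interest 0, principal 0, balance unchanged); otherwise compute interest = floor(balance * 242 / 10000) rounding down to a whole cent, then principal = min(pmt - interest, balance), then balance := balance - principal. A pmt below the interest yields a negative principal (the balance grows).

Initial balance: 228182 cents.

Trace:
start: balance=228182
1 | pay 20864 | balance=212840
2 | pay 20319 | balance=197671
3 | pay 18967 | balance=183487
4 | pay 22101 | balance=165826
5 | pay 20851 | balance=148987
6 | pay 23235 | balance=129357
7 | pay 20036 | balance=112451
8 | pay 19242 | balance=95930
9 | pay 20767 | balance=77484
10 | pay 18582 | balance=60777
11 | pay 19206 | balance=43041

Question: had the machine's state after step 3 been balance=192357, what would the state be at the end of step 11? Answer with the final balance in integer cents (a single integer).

53781

state after step 3 := balance=192357
4 | pay 22101 | balance=174911
5 | pay 20851 | balance=158292
6 | pay 23235 | balance=138887
7 | pay 20036 | balance=122212
8 | pay 19242 | balance=105927
9 | pay 20767 | balance=87723
10 | pay 18582 | balance=71263
11 | pay 19206 | balance=53781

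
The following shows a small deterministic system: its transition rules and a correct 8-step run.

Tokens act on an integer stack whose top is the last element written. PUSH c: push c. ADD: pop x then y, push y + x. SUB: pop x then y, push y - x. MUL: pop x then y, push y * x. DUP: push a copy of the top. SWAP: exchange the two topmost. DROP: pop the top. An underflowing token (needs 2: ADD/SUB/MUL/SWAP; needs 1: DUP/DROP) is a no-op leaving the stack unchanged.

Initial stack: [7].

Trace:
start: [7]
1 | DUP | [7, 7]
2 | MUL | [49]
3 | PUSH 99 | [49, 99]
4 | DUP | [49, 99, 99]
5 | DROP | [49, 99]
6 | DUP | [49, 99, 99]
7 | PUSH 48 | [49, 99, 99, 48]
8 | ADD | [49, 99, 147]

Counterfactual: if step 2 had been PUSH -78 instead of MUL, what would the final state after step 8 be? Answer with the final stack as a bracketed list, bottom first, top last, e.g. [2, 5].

[7, 7, -78, 99, 147]

(re-executing from step 2 with the substitution; state before step 2: [7, 7])
2 | PUSH -78 | [7, 7, -78]
3 | PUSH 99 | [7, 7, -78, 99]
4 | DUP | [7, 7, -78, 99, 99]
5 | DROP | [7, 7, -78, 99]
6 | DUP | [7, 7, -78, 99, 99]
7 | PUSH 48 | [7, 7, -78, 99, 99, 48]
8 | ADD | [7, 7, -78, 99, 147]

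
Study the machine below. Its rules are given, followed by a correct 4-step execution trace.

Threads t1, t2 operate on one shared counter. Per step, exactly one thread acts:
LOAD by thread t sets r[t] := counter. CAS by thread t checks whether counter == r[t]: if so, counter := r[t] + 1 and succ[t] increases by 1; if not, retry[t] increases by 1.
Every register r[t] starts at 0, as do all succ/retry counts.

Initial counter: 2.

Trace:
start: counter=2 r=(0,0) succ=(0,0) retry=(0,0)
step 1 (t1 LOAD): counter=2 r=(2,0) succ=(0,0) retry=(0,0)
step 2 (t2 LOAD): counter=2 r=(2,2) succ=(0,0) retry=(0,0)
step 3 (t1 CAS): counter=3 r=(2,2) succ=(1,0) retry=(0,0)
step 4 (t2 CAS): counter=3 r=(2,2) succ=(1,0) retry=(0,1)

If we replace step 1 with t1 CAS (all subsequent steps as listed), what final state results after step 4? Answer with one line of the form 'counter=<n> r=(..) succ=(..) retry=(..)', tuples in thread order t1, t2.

(re-executing from step 1 with the substitution; state before step 1: counter=2 r=(0,0) succ=(0,0) retry=(0,0))
step 1 (t1 CAS): counter=2 r=(0,0) succ=(0,0) retry=(1,0)
step 2 (t2 LOAD): counter=2 r=(0,2) succ=(0,0) retry=(1,0)
step 3 (t1 CAS): counter=2 r=(0,2) succ=(0,0) retry=(2,0)
step 4 (t2 CAS): counter=3 r=(0,2) succ=(0,1) retry=(2,0)

counter=3 r=(0,2) succ=(0,1) retry=(2,0)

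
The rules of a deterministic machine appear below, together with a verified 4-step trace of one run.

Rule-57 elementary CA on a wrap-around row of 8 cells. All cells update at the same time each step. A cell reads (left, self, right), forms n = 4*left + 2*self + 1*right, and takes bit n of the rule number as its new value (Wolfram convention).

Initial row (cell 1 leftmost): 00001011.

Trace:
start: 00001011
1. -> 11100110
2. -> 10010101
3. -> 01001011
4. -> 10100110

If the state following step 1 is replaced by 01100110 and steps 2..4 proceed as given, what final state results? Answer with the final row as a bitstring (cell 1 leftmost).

01010101

state after step 1 := 01100110
2. -> 01010101
3. -> 10101010
4. -> 01010101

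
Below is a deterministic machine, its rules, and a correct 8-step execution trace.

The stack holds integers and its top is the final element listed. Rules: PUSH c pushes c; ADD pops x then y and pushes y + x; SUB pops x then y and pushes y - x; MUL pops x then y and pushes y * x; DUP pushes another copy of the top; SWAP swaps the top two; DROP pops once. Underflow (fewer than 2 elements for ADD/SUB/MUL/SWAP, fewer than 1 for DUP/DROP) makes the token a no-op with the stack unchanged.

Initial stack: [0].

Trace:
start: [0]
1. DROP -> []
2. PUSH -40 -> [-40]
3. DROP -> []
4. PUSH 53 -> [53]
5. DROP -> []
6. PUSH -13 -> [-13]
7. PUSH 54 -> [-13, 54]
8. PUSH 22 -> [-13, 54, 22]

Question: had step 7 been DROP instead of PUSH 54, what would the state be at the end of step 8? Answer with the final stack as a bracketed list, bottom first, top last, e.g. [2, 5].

[22]

(re-executing from step 7 with the substitution; state before step 7: [-13])
7. DROP -> []
8. PUSH 22 -> [22]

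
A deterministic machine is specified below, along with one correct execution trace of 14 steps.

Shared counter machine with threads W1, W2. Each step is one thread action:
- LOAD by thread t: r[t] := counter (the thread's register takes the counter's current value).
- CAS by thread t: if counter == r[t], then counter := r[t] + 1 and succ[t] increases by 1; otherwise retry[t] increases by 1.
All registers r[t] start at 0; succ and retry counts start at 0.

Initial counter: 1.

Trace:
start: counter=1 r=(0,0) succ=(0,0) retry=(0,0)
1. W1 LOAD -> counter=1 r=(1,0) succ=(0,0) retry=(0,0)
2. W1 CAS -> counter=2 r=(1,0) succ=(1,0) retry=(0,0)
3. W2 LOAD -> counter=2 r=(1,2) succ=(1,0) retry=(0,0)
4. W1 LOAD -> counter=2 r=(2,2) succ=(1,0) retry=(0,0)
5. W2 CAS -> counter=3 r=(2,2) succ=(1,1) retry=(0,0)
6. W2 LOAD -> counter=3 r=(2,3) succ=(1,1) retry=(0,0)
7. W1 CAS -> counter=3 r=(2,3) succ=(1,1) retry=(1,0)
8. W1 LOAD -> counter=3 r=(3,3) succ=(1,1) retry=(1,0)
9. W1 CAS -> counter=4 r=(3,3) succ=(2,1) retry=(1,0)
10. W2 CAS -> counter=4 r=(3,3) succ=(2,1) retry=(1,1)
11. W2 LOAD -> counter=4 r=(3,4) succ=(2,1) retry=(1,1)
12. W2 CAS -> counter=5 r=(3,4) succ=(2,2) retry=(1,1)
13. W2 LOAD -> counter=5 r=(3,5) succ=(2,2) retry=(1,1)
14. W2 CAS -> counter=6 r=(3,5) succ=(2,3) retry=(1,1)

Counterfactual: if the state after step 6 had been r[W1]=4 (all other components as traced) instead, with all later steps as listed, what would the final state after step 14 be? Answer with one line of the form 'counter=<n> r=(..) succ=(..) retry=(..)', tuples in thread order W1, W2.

counter=6 r=(3,5) succ=(2,3) retry=(1,1)

state after step 6 := counter=3 r=(4,3) succ=(1,1) retry=(0,0)
7. W1 CAS -> counter=3 r=(4,3) succ=(1,1) retry=(1,0)
8. W1 LOAD -> counter=3 r=(3,3) succ=(1,1) retry=(1,0)
9. W1 CAS -> counter=4 r=(3,3) succ=(2,1) retry=(1,0)
10. W2 CAS -> counter=4 r=(3,3) succ=(2,1) retry=(1,1)
11. W2 LOAD -> counter=4 r=(3,4) succ=(2,1) retry=(1,1)
12. W2 CAS -> counter=5 r=(3,4) succ=(2,2) retry=(1,1)
13. W2 LOAD -> counter=5 r=(3,5) succ=(2,2) retry=(1,1)
14. W2 CAS -> counter=6 r=(3,5) succ=(2,3) retry=(1,1)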